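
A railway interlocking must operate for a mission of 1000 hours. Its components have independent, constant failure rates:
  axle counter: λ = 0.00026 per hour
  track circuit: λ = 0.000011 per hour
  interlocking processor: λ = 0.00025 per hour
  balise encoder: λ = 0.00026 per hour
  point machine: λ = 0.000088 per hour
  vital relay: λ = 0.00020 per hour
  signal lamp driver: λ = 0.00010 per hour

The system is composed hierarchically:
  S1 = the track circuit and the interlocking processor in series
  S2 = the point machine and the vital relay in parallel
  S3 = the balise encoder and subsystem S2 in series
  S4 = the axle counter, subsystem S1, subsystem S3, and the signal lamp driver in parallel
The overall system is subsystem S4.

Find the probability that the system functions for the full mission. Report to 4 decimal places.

0.9988

R(axle counter) = exp(−0.00026 × 1000) = 0.771052
R(track circuit) = exp(−0.000011 × 1000) = 0.989060
R(interlocking processor) = exp(−0.00025 × 1000) = 0.778801
R(balise encoder) = exp(−0.00026 × 1000) = 0.771052
R(point machine) = exp(−0.000088 × 1000) = 0.915761
R(vital relay) = exp(−0.00020 × 1000) = 0.818731
R(signal lamp driver) = exp(−0.00010 × 1000) = 0.904837
Series (track circuit and interlocking processor): 0.989060 × 0.778801 = 0.770281
Parallel (point machine and vital relay): 1 − (1 − 0.915761)(1 − 0.818731) = 0.984730
Series (balise encoder and [0.984730]): 0.771052 × 0.984730 = 0.759278
Parallel (axle counter, [0.770281], [0.759278], and signal lamp driver): 1 − (1 − 0.771052)(1 − 0.770281)(1 − 0.759278)(1 − 0.904837) = 0.9988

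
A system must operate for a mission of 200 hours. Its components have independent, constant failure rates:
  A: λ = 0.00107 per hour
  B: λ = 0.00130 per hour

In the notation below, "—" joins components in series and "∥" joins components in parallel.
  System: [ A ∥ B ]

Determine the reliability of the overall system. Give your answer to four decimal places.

R(A) = exp(−0.00107 × 200) = 0.807348
R(B) = exp(−0.00130 × 200) = 0.771052
Parallel (A and B): 1 − (1 − 0.807348)(1 − 0.771052) = 0.9559

0.9559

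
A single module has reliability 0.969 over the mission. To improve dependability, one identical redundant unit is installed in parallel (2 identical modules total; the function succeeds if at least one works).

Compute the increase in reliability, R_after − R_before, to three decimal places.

0.030

R_before = 0.969
R_after = 1 − (1 − 0.969)^2 = 0.999
ΔR = 0.999 − 0.969 = 0.030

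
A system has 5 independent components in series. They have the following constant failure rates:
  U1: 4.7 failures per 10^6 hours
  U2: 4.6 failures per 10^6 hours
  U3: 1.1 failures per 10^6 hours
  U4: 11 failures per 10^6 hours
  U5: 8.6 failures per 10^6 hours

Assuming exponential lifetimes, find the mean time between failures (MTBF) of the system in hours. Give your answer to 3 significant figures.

Series of exponential components: λ_sys = Σ λ_i
λ_sys = 0.0000047 + 0.0000046 + 0.0000011 + 0.000011 + 0.0000086 = 3.0000e-05 /h
MTBF = 1 / λ_sys = 33300 h

33300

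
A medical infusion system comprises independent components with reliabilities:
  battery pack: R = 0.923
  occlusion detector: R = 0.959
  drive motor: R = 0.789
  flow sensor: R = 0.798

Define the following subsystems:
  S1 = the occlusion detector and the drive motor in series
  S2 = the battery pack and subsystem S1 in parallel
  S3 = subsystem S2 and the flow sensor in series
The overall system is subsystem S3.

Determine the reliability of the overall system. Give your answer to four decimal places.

Series (occlusion detector and drive motor): 0.959000 × 0.789000 = 0.756651
Parallel (battery pack and [0.756651]): 1 − (1 − 0.923000)(1 − 0.756651) = 0.981262
Series ([0.981262] and flow sensor): 0.981262 × 0.798000 = 0.7830

0.7830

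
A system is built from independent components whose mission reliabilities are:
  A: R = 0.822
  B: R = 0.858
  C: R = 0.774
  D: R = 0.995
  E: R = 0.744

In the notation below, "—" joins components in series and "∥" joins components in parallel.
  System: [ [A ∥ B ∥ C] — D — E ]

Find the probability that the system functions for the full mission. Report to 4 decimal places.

0.7361

Parallel (A, B, and C): 1 − (1 − 0.822000)(1 − 0.858000)(1 − 0.774000) = 0.994288
Series ([0.994288], D, and E): 0.994288 × 0.995000 × 0.744000 = 0.7361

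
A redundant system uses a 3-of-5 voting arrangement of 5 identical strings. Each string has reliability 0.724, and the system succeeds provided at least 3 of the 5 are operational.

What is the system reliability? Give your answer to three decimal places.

R = Σ_{i=3}^{5} C(5,i) p^i (1−p)^{5−i} with p = 0.724
C(5,3)·0.724^3·0.276^2 = 0.28909
C(5,4)·0.724^4·0.276^1 = 0.37917
C(5,5)·0.724^5·0.276^0 = 0.19893
Sum = 0.867

0.867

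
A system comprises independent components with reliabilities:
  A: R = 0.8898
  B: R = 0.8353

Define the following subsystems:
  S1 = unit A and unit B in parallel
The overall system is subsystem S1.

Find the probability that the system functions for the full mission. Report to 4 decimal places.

Parallel (A and B): 1 − (1 − 0.889800)(1 − 0.835300) = 0.9819

0.9819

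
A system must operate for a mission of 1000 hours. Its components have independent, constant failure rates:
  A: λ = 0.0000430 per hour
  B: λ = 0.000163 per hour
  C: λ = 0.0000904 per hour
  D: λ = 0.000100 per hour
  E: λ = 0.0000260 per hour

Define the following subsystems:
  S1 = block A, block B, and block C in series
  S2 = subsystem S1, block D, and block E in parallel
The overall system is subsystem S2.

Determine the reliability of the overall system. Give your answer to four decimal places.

0.9994

R(A) = exp(−0.0000430 × 1000) = 0.957911
R(B) = exp(−0.000163 × 1000) = 0.849591
R(C) = exp(−0.0000904 × 1000) = 0.913566
R(D) = exp(−0.000100 × 1000) = 0.904837
R(E) = exp(−0.0000260 × 1000) = 0.974335
Series (A, B, and C): 0.957911 × 0.849591 × 0.913566 = 0.743490
Parallel ([0.743490], D, and E): 1 − (1 − 0.743490)(1 − 0.904837)(1 − 0.974335) = 0.9994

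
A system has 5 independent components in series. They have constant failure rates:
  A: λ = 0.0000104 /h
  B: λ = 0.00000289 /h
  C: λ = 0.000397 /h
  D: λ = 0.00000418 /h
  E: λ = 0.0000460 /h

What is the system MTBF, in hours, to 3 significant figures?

2170

Series of exponential components: λ_sys = Σ λ_i
λ_sys = 0.0000104 + 0.00000289 + 0.000397 + 0.00000418 + 0.0000460 = 4.6047e-04 /h
MTBF = 1 / λ_sys = 2170 h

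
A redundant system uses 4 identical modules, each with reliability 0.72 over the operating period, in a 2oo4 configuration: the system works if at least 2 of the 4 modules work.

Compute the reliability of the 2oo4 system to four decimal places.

R = Σ_{i=2}^{4} C(4,i) p^i (1−p)^{4−i} with p = 0.72
C(4,2)·0.72^2·0.28^2 = 0.243855
C(4,3)·0.72^3·0.28^1 = 0.418038
C(4,4)·0.72^4·0.28^0 = 0.268739
Sum = 0.9306

0.9306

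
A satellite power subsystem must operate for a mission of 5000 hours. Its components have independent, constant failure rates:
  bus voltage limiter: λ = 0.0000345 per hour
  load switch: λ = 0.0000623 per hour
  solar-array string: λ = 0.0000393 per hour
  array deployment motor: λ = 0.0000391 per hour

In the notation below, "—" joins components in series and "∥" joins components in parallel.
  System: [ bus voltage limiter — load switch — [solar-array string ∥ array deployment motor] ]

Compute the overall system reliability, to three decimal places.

R(bus voltage limiter) = exp(−0.0000345 × 5000) = 0.84156
R(load switch) = exp(−0.0000623 × 5000) = 0.73235
R(solar-array string) = exp(−0.0000393 × 5000) = 0.82160
R(array deployment motor) = exp(−0.0000391 × 5000) = 0.82242
Parallel (solar-array string and array deployment motor): 1 − (1 − 0.82160)(1 − 0.82242) = 0.96832
Series (bus voltage limiter, load switch, and [0.96832]): 0.84156 × 0.73235 × 0.96832 = 0.597

0.597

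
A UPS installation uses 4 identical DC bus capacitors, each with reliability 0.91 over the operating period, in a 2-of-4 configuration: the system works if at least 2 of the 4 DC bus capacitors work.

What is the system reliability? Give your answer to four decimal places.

R = Σ_{i=2}^{4} C(4,i) p^i (1−p)^{4−i} with p = 0.91
C(4,2)·0.91^2·0.09^2 = 0.040246
C(4,3)·0.91^3·0.09^1 = 0.271286
C(4,4)·0.91^4·0.09^0 = 0.685750
Sum = 0.9973

0.9973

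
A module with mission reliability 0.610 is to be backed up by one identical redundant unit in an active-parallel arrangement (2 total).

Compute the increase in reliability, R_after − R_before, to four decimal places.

0.2379

R_before = 0.610
R_after = 1 − (1 − 0.610)^2 = 0.8479
ΔR = 0.8479 − 0.610 = 0.2379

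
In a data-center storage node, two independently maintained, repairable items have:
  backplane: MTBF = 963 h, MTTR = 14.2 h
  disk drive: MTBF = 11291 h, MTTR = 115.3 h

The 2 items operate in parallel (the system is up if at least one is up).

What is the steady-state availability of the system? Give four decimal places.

0.9999

A(backplane) = MTBF/(MTBF+MTTR) = 963/(963+14.2) = 0.985469
A(disk drive) = MTBF/(MTBF+MTTR) = 11291/(11291+115.3) = 0.989892
Parallel availability: 1 − (1 − 0.985469)(1 − 0.989892) = 0.9999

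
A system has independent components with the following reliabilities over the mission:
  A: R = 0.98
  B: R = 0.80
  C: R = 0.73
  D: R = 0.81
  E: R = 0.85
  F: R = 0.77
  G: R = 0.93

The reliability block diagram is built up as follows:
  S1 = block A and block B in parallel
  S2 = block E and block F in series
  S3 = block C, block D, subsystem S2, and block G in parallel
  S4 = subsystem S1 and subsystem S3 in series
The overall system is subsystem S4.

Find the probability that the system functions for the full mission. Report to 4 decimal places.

Parallel (A and B): 1 − (1 − 0.980000)(1 − 0.800000) = 0.996000
Series (E and F): 0.850000 × 0.770000 = 0.654500
Parallel (C, D, [0.654500], and G): 1 − (1 − 0.730000)(1 − 0.810000)(1 − 0.654500)(1 − 0.930000) = 0.998759
Series ([0.996000] and [0.998759]): 0.996000 × 0.998759 = 0.9948

0.9948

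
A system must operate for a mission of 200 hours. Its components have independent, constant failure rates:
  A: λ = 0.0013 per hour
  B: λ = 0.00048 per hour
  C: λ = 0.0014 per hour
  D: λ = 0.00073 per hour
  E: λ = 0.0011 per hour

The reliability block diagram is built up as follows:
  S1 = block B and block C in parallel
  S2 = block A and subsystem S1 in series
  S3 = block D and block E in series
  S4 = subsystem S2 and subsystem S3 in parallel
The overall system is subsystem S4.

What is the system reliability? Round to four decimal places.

R(A) = exp(−0.0013 × 200) = 0.771052
R(B) = exp(−0.00048 × 200) = 0.908464
R(C) = exp(−0.0014 × 200) = 0.755784
R(D) = exp(−0.00073 × 200) = 0.864158
R(E) = exp(−0.0011 × 200) = 0.802519
Parallel (B and C): 1 − (1 − 0.908464)(1 − 0.755784) = 0.977645
Series (A and [0.977645]): 0.771052 × 0.977645 = 0.753815
Series (D and E): 0.864158 × 0.802519 = 0.693503
Parallel ([0.753815] and [0.693503]): 1 − (1 − 0.753815)(1 − 0.693503) = 0.9245

0.9245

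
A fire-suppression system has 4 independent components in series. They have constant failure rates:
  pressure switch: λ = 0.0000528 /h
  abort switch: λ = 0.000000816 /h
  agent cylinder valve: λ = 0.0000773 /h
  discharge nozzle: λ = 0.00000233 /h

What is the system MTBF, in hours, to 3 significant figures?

7500

Series of exponential components: λ_sys = Σ λ_i
λ_sys = 0.0000528 + 0.000000816 + 0.0000773 + 0.00000233 = 1.3325e-04 /h
MTBF = 1 / λ_sys = 7500 h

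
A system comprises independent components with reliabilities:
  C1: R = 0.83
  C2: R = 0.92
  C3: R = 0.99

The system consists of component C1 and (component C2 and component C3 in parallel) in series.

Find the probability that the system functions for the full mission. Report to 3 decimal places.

0.829

Parallel (C2 and C3): 1 − (1 − 0.92000)(1 − 0.99000) = 0.99920
Series (C1 and [0.99920]): 0.83000 × 0.99920 = 0.829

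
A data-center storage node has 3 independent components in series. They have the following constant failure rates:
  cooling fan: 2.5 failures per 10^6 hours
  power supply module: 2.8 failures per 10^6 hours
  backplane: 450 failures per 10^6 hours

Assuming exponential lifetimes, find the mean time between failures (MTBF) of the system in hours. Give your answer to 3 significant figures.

Series of exponential components: λ_sys = Σ λ_i
λ_sys = 0.0000025 + 0.0000028 + 0.00045 = 4.5530e-04 /h
MTBF = 1 / λ_sys = 2200 h

2200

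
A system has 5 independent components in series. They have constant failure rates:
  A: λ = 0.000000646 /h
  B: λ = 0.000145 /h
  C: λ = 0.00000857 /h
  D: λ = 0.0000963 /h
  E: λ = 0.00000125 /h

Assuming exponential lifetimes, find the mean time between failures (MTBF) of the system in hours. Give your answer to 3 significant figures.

3970

Series of exponential components: λ_sys = Σ λ_i
λ_sys = 0.000000646 + 0.000145 + 0.00000857 + 0.0000963 + 0.00000125 = 2.5177e-04 /h
MTBF = 1 / λ_sys = 3970 h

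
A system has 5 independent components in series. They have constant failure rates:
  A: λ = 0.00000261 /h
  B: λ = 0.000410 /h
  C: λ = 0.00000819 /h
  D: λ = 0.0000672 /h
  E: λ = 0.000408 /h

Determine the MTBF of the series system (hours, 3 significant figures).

1120

Series of exponential components: λ_sys = Σ λ_i
λ_sys = 0.00000261 + 0.000410 + 0.00000819 + 0.0000672 + 0.000408 = 8.9600e-04 /h
MTBF = 1 / λ_sys = 1120 h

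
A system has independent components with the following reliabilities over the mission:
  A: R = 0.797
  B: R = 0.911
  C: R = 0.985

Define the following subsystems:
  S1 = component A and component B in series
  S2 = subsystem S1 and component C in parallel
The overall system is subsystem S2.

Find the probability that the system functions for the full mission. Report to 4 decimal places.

0.9959

Series (A and B): 0.797000 × 0.911000 = 0.726067
Parallel ([0.726067] and C): 1 − (1 − 0.726067)(1 − 0.985000) = 0.9959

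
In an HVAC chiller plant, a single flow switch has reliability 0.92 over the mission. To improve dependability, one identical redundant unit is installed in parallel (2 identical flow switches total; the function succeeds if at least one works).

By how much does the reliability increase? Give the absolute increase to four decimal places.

0.0736

R_before = 0.92
R_after = 1 − (1 − 0.92)^2 = 0.9936
ΔR = 0.9936 − 0.92 = 0.0736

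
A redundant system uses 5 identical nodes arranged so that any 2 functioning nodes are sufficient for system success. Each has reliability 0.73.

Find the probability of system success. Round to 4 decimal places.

0.9792

R = Σ_{i=2}^{5} C(5,i) p^i (1−p)^{5−i} with p = 0.73
C(5,2)·0.73^2·0.27^3 = 0.104891
C(5,3)·0.73^3·0.27^2 = 0.283593
C(5,4)·0.73^4·0.27^1 = 0.383376
C(5,5)·0.73^5·0.27^0 = 0.207307
Sum = 0.9792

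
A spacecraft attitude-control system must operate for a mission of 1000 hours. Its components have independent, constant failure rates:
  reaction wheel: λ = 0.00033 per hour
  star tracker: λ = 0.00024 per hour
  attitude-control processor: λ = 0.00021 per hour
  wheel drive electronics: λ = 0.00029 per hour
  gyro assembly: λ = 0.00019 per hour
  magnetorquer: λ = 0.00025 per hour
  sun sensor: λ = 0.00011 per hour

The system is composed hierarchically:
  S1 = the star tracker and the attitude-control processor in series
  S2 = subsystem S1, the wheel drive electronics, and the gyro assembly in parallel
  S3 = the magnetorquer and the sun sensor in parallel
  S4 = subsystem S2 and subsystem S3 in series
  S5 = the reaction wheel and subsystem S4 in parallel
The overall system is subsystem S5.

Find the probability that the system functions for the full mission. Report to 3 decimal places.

0.989

R(reaction wheel) = exp(−0.00033 × 1000) = 0.71892
R(star tracker) = exp(−0.00024 × 1000) = 0.78663
R(attitude-control processor) = exp(−0.00021 × 1000) = 0.81058
R(wheel drive electronics) = exp(−0.00029 × 1000) = 0.74826
R(gyro assembly) = exp(−0.00019 × 1000) = 0.82696
R(magnetorquer) = exp(−0.00025 × 1000) = 0.77880
R(sun sensor) = exp(−0.00011 × 1000) = 0.89583
Series (star tracker and attitude-control processor): 0.78663 × 0.81058 = 0.63763
Parallel ([0.63763], wheel drive electronics, and gyro assembly): 1 − (1 − 0.63763)(1 − 0.74826)(1 − 0.82696) = 0.98421
Parallel (magnetorquer and sun sensor): 1 − (1 − 0.77880)(1 − 0.89583) = 0.97696
Series ([0.98421] and [0.97696]): 0.98421 × 0.97696 = 0.96153
Parallel (reaction wheel and [0.96153]): 1 − (1 − 0.71892)(1 − 0.96153) = 0.989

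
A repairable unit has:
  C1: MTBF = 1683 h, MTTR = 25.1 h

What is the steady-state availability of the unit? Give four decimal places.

0.9853

A(C1) = MTBF/(MTBF+MTTR) = 1683/(1683+25.1) = 0.9853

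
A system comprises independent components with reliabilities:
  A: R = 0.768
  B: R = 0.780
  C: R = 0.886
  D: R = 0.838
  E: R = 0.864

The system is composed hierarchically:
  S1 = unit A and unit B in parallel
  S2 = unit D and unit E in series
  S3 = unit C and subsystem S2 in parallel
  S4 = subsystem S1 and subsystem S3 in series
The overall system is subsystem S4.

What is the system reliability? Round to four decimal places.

0.9191

Parallel (A and B): 1 − (1 − 0.768000)(1 − 0.780000) = 0.948960
Series (D and E): 0.838000 × 0.864000 = 0.724032
Parallel (C and [0.724032]): 1 − (1 − 0.886000)(1 − 0.724032) = 0.968540
Series ([0.948960] and [0.968540]): 0.948960 × 0.968540 = 0.9191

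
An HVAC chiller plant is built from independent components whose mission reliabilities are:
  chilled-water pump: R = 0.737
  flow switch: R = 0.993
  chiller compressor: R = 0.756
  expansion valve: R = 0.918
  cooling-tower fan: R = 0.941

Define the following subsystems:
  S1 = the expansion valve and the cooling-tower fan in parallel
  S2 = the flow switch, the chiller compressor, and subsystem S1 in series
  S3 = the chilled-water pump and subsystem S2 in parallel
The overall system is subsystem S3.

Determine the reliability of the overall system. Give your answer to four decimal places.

0.9335

Parallel (expansion valve and cooling-tower fan): 1 − (1 − 0.918000)(1 − 0.941000) = 0.995162
Series (flow switch, chiller compressor, and [0.995162]): 0.993000 × 0.756000 × 0.995162 = 0.747076
Parallel (chilled-water pump and [0.747076]): 1 − (1 − 0.737000)(1 − 0.747076) = 0.9335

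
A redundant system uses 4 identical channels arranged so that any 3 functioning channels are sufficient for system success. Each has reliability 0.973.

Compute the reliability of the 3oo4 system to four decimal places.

R = Σ_{i=3}^{4} C(4,i) p^i (1−p)^{4−i} with p = 0.973
C(4,3)·0.973^3·0.027^1 = 0.099486
C(4,4)·0.973^4·0.027^0 = 0.896296
Sum = 0.9958

0.9958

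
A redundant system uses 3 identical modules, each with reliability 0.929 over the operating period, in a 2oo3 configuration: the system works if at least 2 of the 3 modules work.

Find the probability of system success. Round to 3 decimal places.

R = Σ_{i=2}^{3} C(3,i) p^i (1−p)^{3−i} with p = 0.929
C(3,2)·0.929^2·0.071^1 = 0.18383
C(3,3)·0.929^3·0.071^0 = 0.80177
Sum = 0.986

0.986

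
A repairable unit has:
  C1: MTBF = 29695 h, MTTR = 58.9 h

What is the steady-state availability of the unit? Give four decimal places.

A(C1) = MTBF/(MTBF+MTTR) = 29695/(29695+58.9) = 0.9980

0.9980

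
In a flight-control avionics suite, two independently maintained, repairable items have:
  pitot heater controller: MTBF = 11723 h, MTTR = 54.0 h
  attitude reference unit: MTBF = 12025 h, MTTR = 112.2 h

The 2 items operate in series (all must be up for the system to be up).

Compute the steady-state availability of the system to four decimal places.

0.9862

A(pitot heater controller) = MTBF/(MTBF+MTTR) = 11723/(11723+54.0) = 0.995415
A(attitude reference unit) = MTBF/(MTBF+MTTR) = 12025/(12025+112.2) = 0.990756
Series availability: 0.995415 × 0.990756 = 0.9862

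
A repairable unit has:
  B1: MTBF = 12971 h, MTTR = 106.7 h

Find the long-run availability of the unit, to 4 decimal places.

A(B1) = MTBF/(MTBF+MTTR) = 12971/(12971+106.7) = 0.9918

0.9918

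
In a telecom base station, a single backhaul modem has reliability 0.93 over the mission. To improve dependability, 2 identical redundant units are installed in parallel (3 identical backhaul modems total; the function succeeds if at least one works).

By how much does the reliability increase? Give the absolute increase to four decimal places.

R_before = 0.93
R_after = 1 − (1 − 0.93)^3 = 0.9997
ΔR = 0.9997 − 0.93 = 0.0697

0.0697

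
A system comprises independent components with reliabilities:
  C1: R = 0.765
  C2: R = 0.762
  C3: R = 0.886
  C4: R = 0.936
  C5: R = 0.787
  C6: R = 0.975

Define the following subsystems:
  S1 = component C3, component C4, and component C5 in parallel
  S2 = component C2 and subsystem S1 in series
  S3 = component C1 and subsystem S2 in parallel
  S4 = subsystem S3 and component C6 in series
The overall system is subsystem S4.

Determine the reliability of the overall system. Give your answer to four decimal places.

Parallel (C3, C4, and C5): 1 − (1 − 0.886000)(1 − 0.936000)(1 − 0.787000) = 0.998446
Series (C2 and [0.998446]): 0.762000 × 0.998446 = 0.760816
Parallel (C1 and [0.760816]): 1 − (1 − 0.765000)(1 − 0.760816) = 0.943792
Series ([0.943792] and C6): 0.943792 × 0.975000 = 0.9202

0.9202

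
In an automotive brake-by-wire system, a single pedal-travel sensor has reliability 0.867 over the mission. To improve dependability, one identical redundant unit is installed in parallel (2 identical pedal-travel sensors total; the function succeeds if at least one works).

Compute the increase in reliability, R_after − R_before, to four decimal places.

R_before = 0.867
R_after = 1 − (1 − 0.867)^2 = 0.9823
ΔR = 0.9823 − 0.867 = 0.1153

0.1153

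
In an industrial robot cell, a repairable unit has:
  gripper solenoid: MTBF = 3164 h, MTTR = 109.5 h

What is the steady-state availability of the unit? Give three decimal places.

0.967

A(gripper solenoid) = MTBF/(MTBF+MTTR) = 3164/(3164+109.5) = 0.967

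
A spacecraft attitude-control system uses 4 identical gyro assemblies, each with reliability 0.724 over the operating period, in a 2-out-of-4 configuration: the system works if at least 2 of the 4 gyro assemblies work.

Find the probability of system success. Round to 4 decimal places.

R = Σ_{i=2}^{4} C(4,i) p^i (1−p)^{4−i} with p = 0.724
C(4,2)·0.724^2·0.276^2 = 0.239578
C(4,3)·0.724^3·0.276^1 = 0.418972
C(4,4)·0.724^4·0.276^0 = 0.274760
Sum = 0.9333

0.9333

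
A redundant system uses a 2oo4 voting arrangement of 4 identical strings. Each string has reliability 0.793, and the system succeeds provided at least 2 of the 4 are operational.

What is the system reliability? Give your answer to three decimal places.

R = Σ_{i=2}^{4} C(4,i) p^i (1−p)^{4−i} with p = 0.793
C(4,2)·0.793^2·0.207^2 = 0.16167
C(4,3)·0.793^3·0.207^1 = 0.41290
C(4,4)·0.793^4·0.207^0 = 0.39545
Sum = 0.970

0.970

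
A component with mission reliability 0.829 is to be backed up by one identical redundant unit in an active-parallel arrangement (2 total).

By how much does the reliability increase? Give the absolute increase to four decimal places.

0.1418

R_before = 0.829
R_after = 1 − (1 − 0.829)^2 = 0.9708
ΔR = 0.9708 − 0.829 = 0.1418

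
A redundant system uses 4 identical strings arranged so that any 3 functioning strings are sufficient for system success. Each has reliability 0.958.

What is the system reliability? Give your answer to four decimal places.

R = Σ_{i=3}^{4} C(4,i) p^i (1−p)^{4−i} with p = 0.958
C(4,3)·0.958^3·0.042^1 = 0.147709
C(4,4)·0.958^4·0.042^0 = 0.842291
Sum = 0.9900

0.9900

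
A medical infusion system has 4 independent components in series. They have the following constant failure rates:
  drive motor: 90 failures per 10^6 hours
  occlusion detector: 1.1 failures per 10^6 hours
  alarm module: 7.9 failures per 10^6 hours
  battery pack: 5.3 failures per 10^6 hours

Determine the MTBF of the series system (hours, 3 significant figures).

9590

Series of exponential components: λ_sys = Σ λ_i
λ_sys = 0.000090 + 0.0000011 + 0.0000079 + 0.0000053 = 1.0430e-04 /h
MTBF = 1 / λ_sys = 9590 h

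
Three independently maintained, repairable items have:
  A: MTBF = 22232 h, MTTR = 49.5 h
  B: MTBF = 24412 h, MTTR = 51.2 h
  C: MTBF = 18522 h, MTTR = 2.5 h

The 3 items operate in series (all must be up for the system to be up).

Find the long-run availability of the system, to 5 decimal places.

0.99556

A(A) = MTBF/(MTBF+MTTR) = 22232/(22232+49.5) = 0.997778
A(B) = MTBF/(MTBF+MTTR) = 24412/(24412+51.2) = 0.997907
A(C) = MTBF/(MTBF+MTTR) = 18522/(18522+2.5) = 0.999865
Series availability: 0.997778 × 0.997907 × 0.999865 = 0.99556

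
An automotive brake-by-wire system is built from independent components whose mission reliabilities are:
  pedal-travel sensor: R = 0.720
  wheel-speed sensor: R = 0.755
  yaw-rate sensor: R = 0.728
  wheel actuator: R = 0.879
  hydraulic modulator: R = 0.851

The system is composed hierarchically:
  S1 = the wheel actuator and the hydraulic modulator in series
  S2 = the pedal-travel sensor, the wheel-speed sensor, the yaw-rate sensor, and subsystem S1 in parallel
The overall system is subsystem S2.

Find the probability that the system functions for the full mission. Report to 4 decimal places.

Series (wheel actuator and hydraulic modulator): 0.879000 × 0.851000 = 0.748029
Parallel (pedal-travel sensor, wheel-speed sensor, yaw-rate sensor, and [0.748029]): 1 − (1 − 0.720000)(1 − 0.755000)(1 − 0.728000)(1 − 0.748029) = 0.9953

0.9953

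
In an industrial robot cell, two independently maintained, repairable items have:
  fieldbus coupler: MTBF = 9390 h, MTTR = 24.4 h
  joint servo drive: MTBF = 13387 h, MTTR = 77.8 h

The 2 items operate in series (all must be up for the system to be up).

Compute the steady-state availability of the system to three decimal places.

A(fieldbus coupler) = MTBF/(MTBF+MTTR) = 9390/(9390+24.4) = 0.997408
A(joint servo drive) = MTBF/(MTBF+MTTR) = 13387/(13387+77.8) = 0.994222
Series availability: 0.997408 × 0.994222 = 0.992

0.992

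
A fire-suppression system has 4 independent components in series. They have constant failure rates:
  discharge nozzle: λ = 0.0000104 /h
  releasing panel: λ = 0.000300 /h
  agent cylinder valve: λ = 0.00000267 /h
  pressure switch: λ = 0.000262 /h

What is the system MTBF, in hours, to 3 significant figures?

1740

Series of exponential components: λ_sys = Σ λ_i
λ_sys = 0.0000104 + 0.000300 + 0.00000267 + 0.000262 = 5.7507e-04 /h
MTBF = 1 / λ_sys = 1740 h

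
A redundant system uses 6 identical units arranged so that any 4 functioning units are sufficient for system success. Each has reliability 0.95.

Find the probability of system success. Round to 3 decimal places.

R = Σ_{i=4}^{6} C(6,i) p^i (1−p)^{6−i} with p = 0.95
C(6,4)·0.95^4·0.05^2 = 0.03054
C(6,5)·0.95^5·0.05^1 = 0.23213
C(6,6)·0.95^6·0.05^0 = 0.73509
Sum = 0.998

0.998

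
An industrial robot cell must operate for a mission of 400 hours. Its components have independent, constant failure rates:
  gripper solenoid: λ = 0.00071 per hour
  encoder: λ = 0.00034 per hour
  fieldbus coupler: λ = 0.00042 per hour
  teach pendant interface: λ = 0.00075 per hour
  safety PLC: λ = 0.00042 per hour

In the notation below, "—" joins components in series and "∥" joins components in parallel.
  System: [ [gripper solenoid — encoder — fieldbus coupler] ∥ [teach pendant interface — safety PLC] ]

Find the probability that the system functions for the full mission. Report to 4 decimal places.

R(gripper solenoid) = exp(−0.00071 × 400) = 0.752767
R(encoder) = exp(−0.00034 × 400) = 0.872843
R(fieldbus coupler) = exp(−0.00042 × 400) = 0.845354
R(teach pendant interface) = exp(−0.00075 × 400) = 0.740818
R(safety PLC) = exp(−0.00042 × 400) = 0.845354
Series (gripper solenoid, encoder, and fieldbus coupler): 0.752767 × 0.872843 × 0.845354 = 0.555438
Series (teach pendant interface and safety PLC): 0.740818 × 0.845354 = 0.626253
Parallel ([0.555438] and [0.626253]): 1 − (1 − 0.555438)(1 − 0.626253) = 0.8338

0.8338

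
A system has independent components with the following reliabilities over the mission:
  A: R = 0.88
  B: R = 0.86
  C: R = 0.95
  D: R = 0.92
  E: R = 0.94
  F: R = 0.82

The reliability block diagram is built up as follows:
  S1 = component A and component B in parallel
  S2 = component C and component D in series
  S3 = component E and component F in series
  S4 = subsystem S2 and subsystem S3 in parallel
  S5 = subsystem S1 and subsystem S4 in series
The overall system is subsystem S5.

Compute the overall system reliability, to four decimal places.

Parallel (A and B): 1 − (1 − 0.880000)(1 − 0.860000) = 0.983200
Series (C and D): 0.950000 × 0.920000 = 0.874000
Series (E and F): 0.940000 × 0.820000 = 0.770800
Parallel ([0.874000] and [0.770800]): 1 − (1 − 0.874000)(1 − 0.770800) = 0.971121
Series ([0.983200] and [0.971121]): 0.983200 × 0.971121 = 0.9548

0.9548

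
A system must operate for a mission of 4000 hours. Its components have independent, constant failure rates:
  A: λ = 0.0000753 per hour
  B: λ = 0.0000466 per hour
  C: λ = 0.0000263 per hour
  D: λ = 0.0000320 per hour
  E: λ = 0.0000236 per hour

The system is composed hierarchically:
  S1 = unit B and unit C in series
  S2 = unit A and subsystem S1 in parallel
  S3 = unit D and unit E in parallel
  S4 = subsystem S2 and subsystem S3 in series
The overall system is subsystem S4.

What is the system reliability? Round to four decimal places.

0.9241

R(A) = exp(−0.0000753 × 4000) = 0.739930
R(B) = exp(−0.0000466 × 4000) = 0.829942
R(C) = exp(−0.0000263 × 4000) = 0.900144
R(D) = exp(−0.0000320 × 4000) = 0.879853
R(E) = exp(−0.0000236 × 4000) = 0.909919
Series (B and C): 0.829942 × 0.900144 = 0.747067
Parallel (A and [0.747067]): 1 − (1 − 0.739930)(1 − 0.747067) = 0.934220
Parallel (D and E): 1 − (1 − 0.879853)(1 − 0.909919) = 0.989177
Series ([0.934220] and [0.989177]): 0.934220 × 0.989177 = 0.9241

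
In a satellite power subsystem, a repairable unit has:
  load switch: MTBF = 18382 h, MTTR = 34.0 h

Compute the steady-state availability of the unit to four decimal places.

0.9982

A(load switch) = MTBF/(MTBF+MTTR) = 18382/(18382+34.0) = 0.9982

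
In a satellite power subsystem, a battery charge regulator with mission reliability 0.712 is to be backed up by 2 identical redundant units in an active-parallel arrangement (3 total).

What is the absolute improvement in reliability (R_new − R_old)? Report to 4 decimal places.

0.2641

R_before = 0.712
R_after = 1 − (1 − 0.712)^3 = 0.9761
ΔR = 0.9761 − 0.712 = 0.2641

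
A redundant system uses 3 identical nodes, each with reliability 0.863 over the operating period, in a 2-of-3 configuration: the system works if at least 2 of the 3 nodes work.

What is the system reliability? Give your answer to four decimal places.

R = Σ_{i=2}^{3} C(3,i) p^i (1−p)^{3−i} with p = 0.863
C(3,2)·0.863^2·0.137^1 = 0.306100
C(3,3)·0.863^3·0.137^0 = 0.642736
Sum = 0.9488

0.9488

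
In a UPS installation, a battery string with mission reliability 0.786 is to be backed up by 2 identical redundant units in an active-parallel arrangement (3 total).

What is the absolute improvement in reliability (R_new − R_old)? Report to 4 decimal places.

R_before = 0.786
R_after = 1 − (1 − 0.786)^3 = 0.9902
ΔR = 0.9902 − 0.786 = 0.2042

0.2042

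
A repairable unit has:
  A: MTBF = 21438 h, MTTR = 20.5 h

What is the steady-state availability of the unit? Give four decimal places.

0.9990

A(A) = MTBF/(MTBF+MTTR) = 21438/(21438+20.5) = 0.9990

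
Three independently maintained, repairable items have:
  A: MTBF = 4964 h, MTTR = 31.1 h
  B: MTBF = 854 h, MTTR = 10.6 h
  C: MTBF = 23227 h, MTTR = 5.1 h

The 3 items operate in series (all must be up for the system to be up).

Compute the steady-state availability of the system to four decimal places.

0.9814

A(A) = MTBF/(MTBF+MTTR) = 4964/(4964+31.1) = 0.993774
A(B) = MTBF/(MTBF+MTTR) = 854/(854+10.6) = 0.987740
A(C) = MTBF/(MTBF+MTTR) = 23227/(23227+5.1) = 0.999780
Series availability: 0.993774 × 0.987740 × 0.999780 = 0.9814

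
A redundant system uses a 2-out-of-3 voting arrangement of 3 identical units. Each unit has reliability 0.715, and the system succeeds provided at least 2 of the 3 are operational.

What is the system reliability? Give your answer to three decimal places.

R = Σ_{i=2}^{3} C(3,i) p^i (1−p)^{3−i} with p = 0.715
C(3,2)·0.715^2·0.285^1 = 0.43710
C(3,3)·0.715^3·0.285^0 = 0.36553
Sum = 0.803

0.803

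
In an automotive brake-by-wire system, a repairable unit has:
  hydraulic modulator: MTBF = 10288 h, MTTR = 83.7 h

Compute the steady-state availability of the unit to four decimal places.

0.9919

A(hydraulic modulator) = MTBF/(MTBF+MTTR) = 10288/(10288+83.7) = 0.9919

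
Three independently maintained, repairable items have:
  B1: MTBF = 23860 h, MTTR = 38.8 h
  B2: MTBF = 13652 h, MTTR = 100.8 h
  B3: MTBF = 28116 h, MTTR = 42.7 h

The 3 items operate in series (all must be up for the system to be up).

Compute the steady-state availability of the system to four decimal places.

0.9896

A(B1) = MTBF/(MTBF+MTTR) = 23860/(23860+38.8) = 0.998376
A(B2) = MTBF/(MTBF+MTTR) = 13652/(13652+100.8) = 0.992671
A(B3) = MTBF/(MTBF+MTTR) = 28116/(28116+42.7) = 0.998484
Series availability: 0.998376 × 0.992671 × 0.998484 = 0.9896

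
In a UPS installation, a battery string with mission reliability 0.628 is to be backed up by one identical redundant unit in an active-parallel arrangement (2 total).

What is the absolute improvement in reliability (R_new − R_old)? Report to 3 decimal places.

R_before = 0.628
R_after = 1 − (1 − 0.628)^2 = 0.862
ΔR = 0.862 − 0.628 = 0.234

0.234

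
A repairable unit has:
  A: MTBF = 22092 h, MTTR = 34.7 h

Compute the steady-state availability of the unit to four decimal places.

0.9984

A(A) = MTBF/(MTBF+MTTR) = 22092/(22092+34.7) = 0.9984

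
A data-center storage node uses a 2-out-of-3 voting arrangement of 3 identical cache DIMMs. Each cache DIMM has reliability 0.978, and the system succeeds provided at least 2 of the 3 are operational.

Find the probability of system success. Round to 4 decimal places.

0.9986

R = Σ_{i=2}^{3} C(3,i) p^i (1−p)^{3−i} with p = 0.978
C(3,2)·0.978^2·0.022^1 = 0.063128
C(3,3)·0.978^3·0.022^0 = 0.935441
Sum = 0.9986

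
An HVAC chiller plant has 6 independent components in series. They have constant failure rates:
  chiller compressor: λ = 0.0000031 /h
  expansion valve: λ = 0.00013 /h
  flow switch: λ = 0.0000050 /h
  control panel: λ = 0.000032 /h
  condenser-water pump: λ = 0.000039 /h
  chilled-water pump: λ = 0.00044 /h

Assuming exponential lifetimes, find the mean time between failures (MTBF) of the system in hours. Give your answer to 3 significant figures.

Series of exponential components: λ_sys = Σ λ_i
λ_sys = 0.0000031 + 0.00013 + 0.0000050 + 0.000032 + 0.000039 + 0.00044 = 6.4910e-04 /h
MTBF = 1 / λ_sys = 1540 h

1540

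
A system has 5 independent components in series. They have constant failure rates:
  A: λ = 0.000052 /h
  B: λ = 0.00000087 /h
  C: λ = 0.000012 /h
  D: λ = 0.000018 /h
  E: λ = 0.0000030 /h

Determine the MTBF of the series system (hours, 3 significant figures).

Series of exponential components: λ_sys = Σ λ_i
λ_sys = 0.000052 + 0.00000087 + 0.000012 + 0.000018 + 0.0000030 = 8.5870e-05 /h
MTBF = 1 / λ_sys = 11600 h

11600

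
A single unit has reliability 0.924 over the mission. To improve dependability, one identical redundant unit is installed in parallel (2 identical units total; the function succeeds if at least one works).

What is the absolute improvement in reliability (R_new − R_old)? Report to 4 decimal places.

0.0702

R_before = 0.924
R_after = 1 − (1 − 0.924)^2 = 0.9942
ΔR = 0.9942 − 0.924 = 0.0702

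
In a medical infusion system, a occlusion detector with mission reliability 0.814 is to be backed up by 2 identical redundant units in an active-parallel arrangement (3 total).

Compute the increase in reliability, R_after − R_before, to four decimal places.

0.1796

R_before = 0.814
R_after = 1 − (1 − 0.814)^3 = 0.9936
ΔR = 0.9936 − 0.814 = 0.1796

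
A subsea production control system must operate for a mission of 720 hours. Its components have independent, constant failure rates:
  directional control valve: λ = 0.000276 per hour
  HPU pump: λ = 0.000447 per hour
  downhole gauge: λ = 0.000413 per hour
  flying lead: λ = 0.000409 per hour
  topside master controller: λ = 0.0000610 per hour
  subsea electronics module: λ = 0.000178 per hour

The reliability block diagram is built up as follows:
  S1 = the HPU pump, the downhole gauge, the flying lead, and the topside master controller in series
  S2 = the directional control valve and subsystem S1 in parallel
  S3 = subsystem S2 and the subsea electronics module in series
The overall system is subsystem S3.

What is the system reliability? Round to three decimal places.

0.782

R(directional control valve) = exp(−0.000276 × 720) = 0.81978
R(HPU pump) = exp(−0.000447 × 720) = 0.72481
R(downhole gauge) = exp(−0.000413 × 720) = 0.74278
R(flying lead) = exp(−0.000409 × 720) = 0.74492
R(topside master controller) = exp(−0.0000610 × 720) = 0.95703
R(subsea electronics module) = exp(−0.000178 × 720) = 0.87971
Series (HPU pump, downhole gauge, flying lead, and topside master controller): 0.72481 × 0.74278 × 0.74492 × 0.95703 = 0.38381
Parallel (directional control valve and [0.38381]): 1 − (1 − 0.81978)(1 − 0.38381) = 0.88895
Series ([0.88895] and subsea electronics module): 0.88895 × 0.87971 = 0.782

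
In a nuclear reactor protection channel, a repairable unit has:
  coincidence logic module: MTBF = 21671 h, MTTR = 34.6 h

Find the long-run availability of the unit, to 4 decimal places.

A(coincidence logic module) = MTBF/(MTBF+MTTR) = 21671/(21671+34.6) = 0.9984

0.9984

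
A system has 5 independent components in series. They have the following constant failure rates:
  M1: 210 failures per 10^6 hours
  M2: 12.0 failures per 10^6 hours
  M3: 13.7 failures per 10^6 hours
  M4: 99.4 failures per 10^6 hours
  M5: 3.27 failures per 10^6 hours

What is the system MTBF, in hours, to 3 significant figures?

Series of exponential components: λ_sys = Σ λ_i
λ_sys = 0.000210 + 0.0000120 + 0.0000137 + 0.0000994 + 0.00000327 = 3.3837e-04 /h
MTBF = 1 / λ_sys = 2960 h

2960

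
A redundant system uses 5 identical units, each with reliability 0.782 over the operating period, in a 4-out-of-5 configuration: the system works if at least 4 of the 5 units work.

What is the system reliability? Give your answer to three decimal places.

0.700

R = Σ_{i=4}^{5} C(5,i) p^i (1−p)^{5−i} with p = 0.782
C(5,4)·0.782^4·0.218^1 = 0.40762
C(5,5)·0.782^5·0.218^0 = 0.29244
Sum = 0.700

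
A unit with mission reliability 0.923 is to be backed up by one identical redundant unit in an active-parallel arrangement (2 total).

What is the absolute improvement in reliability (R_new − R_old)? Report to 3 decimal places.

R_before = 0.923
R_after = 1 − (1 − 0.923)^2 = 0.994
ΔR = 0.994 − 0.923 = 0.071

0.071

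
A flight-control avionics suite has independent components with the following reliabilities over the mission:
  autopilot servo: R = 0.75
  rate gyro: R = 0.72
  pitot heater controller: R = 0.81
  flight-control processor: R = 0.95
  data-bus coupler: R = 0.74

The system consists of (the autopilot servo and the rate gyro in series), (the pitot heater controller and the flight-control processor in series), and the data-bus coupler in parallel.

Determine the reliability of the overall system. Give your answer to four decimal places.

Series (autopilot servo and rate gyro): 0.750000 × 0.720000 = 0.540000
Series (pitot heater controller and flight-control processor): 0.810000 × 0.950000 = 0.769500
Parallel ([0.540000], [0.769500], and data-bus coupler): 1 − (1 − 0.540000)(1 − 0.769500)(1 − 0.740000) = 0.9724

0.9724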